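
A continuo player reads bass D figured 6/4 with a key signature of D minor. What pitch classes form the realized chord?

D, G, Bb

A fourth above D in this key is G.
A sixth above D in this key is Bb.
Together with the bass D, this spells G minor in second inversion.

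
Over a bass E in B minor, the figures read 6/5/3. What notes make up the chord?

A third above E in this key is G.
A fifth above E in this key is B.
A sixth above E in this key is C#.
Together with the bass E, this spells C# half-diminished seventh in first inversion.

E, G, B, C#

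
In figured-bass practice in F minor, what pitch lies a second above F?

Counting 1 letter step above F lands on G; in F minor, that letter is G.

G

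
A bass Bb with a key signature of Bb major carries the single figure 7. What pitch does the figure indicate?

Counting 6 letter steps above Bb lands on A; in Bb major, that letter is A.

A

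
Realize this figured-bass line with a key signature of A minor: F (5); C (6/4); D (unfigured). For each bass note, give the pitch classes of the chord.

F, A, C | C, F, A | D, F, A

F (5/3): F, A, C.
C (6/4): C, F, A.
D (5/3): D, F, A.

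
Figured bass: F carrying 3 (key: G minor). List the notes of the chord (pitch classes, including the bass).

F, A, C

The written figures 3 are shorthand for 5/3: the 5 is implied.
A third above F in this key is A.
A fifth above F in this key is C.
Together with the bass F, this spells F major in root position.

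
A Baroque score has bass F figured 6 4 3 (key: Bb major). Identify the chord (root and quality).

The figures 6 4 3 indicate a seventh chord in second inversion.
In second inversion the root lies a fourth above the bass: a fourth above F in Bb major is Bb.
The chord tones are F, A, Bb, D, giving Bb major seventh.

Bb major seventh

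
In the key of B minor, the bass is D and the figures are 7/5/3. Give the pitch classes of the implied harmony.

A third above D in this key is F#.
A fifth above D in this key is A.
A seventh above D in this key is C#.
Together with the bass D, this spells D major seventh in root position.

D, F#, A, C#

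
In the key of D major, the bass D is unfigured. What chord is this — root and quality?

An unfigured bass indicates a triad in root position.
In root position the bass is the root, so the root is D.
The chord tones are D, F#, A, giving D major.

D major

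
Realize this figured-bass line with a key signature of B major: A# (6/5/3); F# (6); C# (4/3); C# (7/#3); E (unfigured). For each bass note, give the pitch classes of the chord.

A# (6/5/3): A#, C#, E, F#.
F# (6/3): F#, A#, D#.
C# (6/4/3): C#, E, F#, A#.
C# (7/5/#3): C#, E#, G#, B.
E (5/3): E, G#, B.

A#, C#, E, F# | F#, A#, D# | C#, E, F#, A# | C#, E#, G#, B | E, G#, B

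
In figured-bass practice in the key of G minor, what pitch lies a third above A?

Counting 2 letter steps above A lands on C; in G minor, that letter is C.

C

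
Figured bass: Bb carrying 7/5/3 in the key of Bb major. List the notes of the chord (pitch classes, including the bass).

A third above Bb in this key is D.
A fifth above Bb in this key is F.
A seventh above Bb in this key is A.
Together with the bass Bb, this spells Bb major seventh in root position.

Bb, D, F, A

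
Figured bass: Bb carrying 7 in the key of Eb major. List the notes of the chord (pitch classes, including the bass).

The written figures 7 are shorthand for 7/5/3: the 5/3 are implied.
A third above Bb in this key is D.
A fifth above Bb in this key is F.
A seventh above Bb in this key is Ab.
Together with the bass Bb, this spells Bb dominant seventh in root position.

Bb, D, F, Ab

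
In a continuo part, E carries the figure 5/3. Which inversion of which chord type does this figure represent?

Intervals of 5/3 above the bass form a triad; the bass is the root, so this is root position.

triad, root position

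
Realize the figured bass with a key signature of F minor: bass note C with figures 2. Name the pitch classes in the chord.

The written figures 2 are shorthand for 6/4/2: the 6/4 are implied.
A second above C in this key is Db.
A fourth above C in this key is F.
A sixth above C in this key is Ab.
Together with the bass C, this spells Db major seventh in third inversion.

C, Db, F, Ab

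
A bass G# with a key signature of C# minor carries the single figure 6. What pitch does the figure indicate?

Counting 5 letter steps above G# lands on E; in C# minor, that letter is E.

E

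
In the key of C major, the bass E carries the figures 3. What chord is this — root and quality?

E minor

The figures 3 indicate a triad in root position.
In root position the bass is the root, so the root is E.
The chord tones are E, G, B, giving E minor.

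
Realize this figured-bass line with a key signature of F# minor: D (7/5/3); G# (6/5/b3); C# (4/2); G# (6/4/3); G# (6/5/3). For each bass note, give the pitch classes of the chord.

D (7/5/3): D, F#, A, C#.
G# (6/5/b3): G#, Bb, D, E.
C# (6/4/2): C#, D, F#, A.
G# (6/4/3): G#, B, C#, E.
G# (6/5/3): G#, B, D, E.

D, F#, A, C# | G#, Bb, D, E | C#, D, F#, A | G#, B, C#, E | G#, B, D, E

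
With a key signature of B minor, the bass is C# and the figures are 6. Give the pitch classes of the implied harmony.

The written figures 6 are shorthand for 6/3: the 3 is implied.
A third above C# in this key is E.
A sixth above C# in this key is A.
Together with the bass C#, this spells A major in first inversion.

C#, E, A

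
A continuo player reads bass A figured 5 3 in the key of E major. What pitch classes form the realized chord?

A, C#, E

A third above A in this key is C#.
A fifth above A in this key is E.
Together with the bass A, this spells A major in root position.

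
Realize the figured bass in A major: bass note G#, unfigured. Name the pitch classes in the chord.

An unfigured bass implies 5/3.
A third above G# in this key is B.
A fifth above G# in this key is D.
Together with the bass G#, this spells G# diminished in root position.

G#, B, D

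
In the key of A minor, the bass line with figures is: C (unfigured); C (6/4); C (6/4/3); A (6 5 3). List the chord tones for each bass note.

C, E, G | C, F, A | C, E, F, A | A, C, E, F

C (5/3): C, E, G.
C (6/4): C, F, A.
C (6/4/3): C, E, F, A.
A (6/5/3): A, C, E, F.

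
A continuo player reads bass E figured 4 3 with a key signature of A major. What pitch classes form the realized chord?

The written figures 4 3 are shorthand for 6/4/3: the 6 is implied.
A third above E in this key is G#.
A fourth above E in this key is A.
A sixth above E in this key is C#.
Together with the bass E, this spells A major seventh in second inversion.

E, G#, A, C#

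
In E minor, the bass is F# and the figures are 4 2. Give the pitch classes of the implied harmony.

F#, G, B, D

The written figures 4 2 are shorthand for 6/4/2: the 6 is implied.
A second above F# in this key is G.
A fourth above F# in this key is B.
A sixth above F# in this key is D.
Together with the bass F#, this spells G major seventh in third inversion.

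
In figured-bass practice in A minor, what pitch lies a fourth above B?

Counting 3 letter steps above B lands on E; in A minor, that letter is E.

E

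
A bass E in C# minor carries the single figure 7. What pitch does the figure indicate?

Counting 6 letter steps above E lands on D; in C# minor, that letter is D#.

D#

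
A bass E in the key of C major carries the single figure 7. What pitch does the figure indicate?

Counting 6 letter steps above E lands on D; in C major, that letter is D.

D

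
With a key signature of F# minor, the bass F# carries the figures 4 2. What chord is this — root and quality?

The figures 4 2 indicate a seventh chord in third inversion.
In third inversion the root lies a second above the bass: a second above F# in F# minor is G#.
The chord tones are F#, G#, B, D, giving G# half-diminished seventh.

G# half-diminished seventh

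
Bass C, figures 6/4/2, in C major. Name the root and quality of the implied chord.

D minor seventh

The figures 6/4/2 indicate a seventh chord in third inversion.
In third inversion the root lies a second above the bass: a second above C in C major is D.
The chord tones are C, D, F, A, giving D minor seventh.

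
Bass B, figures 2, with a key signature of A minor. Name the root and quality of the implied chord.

The figures 2 indicate a seventh chord in third inversion.
In third inversion the root lies a second above the bass: a second above B in A minor is C.
The chord tones are B, C, E, G, giving C major seventh.

C major seventh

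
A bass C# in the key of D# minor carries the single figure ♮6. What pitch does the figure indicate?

A

Counting 5 letter steps above C# lands on A; in D# minor, that letter is A#.
The ♮6 figure makes it natural, giving A.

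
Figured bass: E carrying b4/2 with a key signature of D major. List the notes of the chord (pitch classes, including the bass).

The written figures b4/2 are shorthand for 6/4/2: the 6 is implied.
A second above E in this key is F#.
A fourth above E in this key is A, lowered to Ab by the flat.
A sixth above E in this key is C#.

E, F#, Ab, C#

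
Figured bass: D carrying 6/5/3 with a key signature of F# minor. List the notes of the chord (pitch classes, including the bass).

D, F#, A, B

A third above D in this key is F#.
A fifth above D in this key is A.
A sixth above D in this key is B.
Together with the bass D, this spells B minor seventh in first inversion.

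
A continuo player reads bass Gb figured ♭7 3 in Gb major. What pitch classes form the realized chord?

The written figures ♭7 3 are shorthand for 7/5/3: the 5 is implied.
A third above Gb in this key is Bb.
A fifth above Gb in this key is Db.
A seventh above Gb in this key is F, lowered to Fb by the flat.
Together with the bass Gb, this spells Gb dominant seventh in root position.

Gb, Bb, Db, Fb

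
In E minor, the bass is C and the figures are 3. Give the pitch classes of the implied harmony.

C, E, G

The written figures 3 are shorthand for 5/3: the 5 is implied.
A third above C in this key is E.
A fifth above C in this key is G.
Together with the bass C, this spells C major in root position.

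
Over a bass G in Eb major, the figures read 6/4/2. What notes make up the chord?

A second above G in this key is Ab.
A fourth above G in this key is C.
A sixth above G in this key is Eb.
Together with the bass G, this spells Ab major seventh in third inversion.

G, Ab, C, Eb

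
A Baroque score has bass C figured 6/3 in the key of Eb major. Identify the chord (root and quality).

Ab major

The figures 6/3 indicate a triad in first inversion.
In first inversion the root lies a sixth above the bass: a sixth above C in Eb major is Ab.
The chord tones are C, Eb, Ab, giving Ab major.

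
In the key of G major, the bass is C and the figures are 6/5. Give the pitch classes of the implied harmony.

The written figures 6/5 are shorthand for 6/5/3: the 3 is implied.
A third above C in this key is E.
A fifth above C in this key is G.
A sixth above C in this key is A.
Together with the bass C, this spells A minor seventh in first inversion.

C, E, G, A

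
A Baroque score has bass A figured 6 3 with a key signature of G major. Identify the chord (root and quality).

F# diminished

The figures 6 3 indicate a triad in first inversion.
In first inversion the root lies a sixth above the bass: a sixth above A in G major is F#.
The chord tones are A, C, F#, giving F# diminished.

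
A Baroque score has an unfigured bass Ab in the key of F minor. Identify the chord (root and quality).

Ab major

An unfigured bass indicates a triad in root position.
In root position the bass is the root, so the root is Ab.
The chord tones are Ab, C, Eb, giving Ab major.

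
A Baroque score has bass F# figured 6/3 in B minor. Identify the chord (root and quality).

D major

The figures 6/3 indicate a triad in first inversion.
In first inversion the root lies a sixth above the bass: a sixth above F# in B minor is D.
The chord tones are F#, A, D, giving D major.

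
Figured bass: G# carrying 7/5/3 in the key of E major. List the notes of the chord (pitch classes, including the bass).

A third above G# in this key is B.
A fifth above G# in this key is D#.
A seventh above G# in this key is F#.
Together with the bass G#, this spells G# minor seventh in root position.

G#, B, D#, F#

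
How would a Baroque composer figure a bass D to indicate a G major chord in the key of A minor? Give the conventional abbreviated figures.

6/4

D is the fifth of G major, so the chord is in second inversion.
A triad in second inversion is figured 6/4, conventionally abbreviated 6/4.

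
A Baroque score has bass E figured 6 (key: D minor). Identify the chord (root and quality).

C major

The figures 6 indicate a triad in first inversion.
In first inversion the root lies a sixth above the bass: a sixth above E in D minor is C.
The chord tones are E, G, C, giving C major.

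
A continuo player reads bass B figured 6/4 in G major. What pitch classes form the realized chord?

B, E, G

A fourth above B in this key is E.
A sixth above B in this key is G.
Together with the bass B, this spells E minor in second inversion.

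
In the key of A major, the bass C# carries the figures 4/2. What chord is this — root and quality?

The figures 4/2 indicate a seventh chord in third inversion.
In third inversion the root lies a second above the bass: a second above C# in A major is D.
The chord tones are C#, D, F#, A, giving D major seventh.

D major seventh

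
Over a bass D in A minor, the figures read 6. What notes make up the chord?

The written figures 6 are shorthand for 6/3: the 3 is implied.
A third above D in this key is F.
A sixth above D in this key is B.
Together with the bass D, this spells B diminished in first inversion.

D, F, B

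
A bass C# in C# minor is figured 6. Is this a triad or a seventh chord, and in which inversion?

6 is shorthand for 6/3.
Intervals of 6/3 above the bass form a triad; the bass is the third, so this is first inversion.

triad, first inversion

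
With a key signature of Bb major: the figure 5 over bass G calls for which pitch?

D

Counting 4 letter steps above G lands on D; in Bb major, that letter is D.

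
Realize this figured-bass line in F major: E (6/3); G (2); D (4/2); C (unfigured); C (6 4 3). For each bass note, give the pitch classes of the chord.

E, G, C | G, A, C, E | D, E, G, Bb | C, E, G | C, E, F, A

E (6/3): E, G, C.
G (6/4/2): G, A, C, E.
D (6/4/2): D, E, G, Bb.
C (5/3): C, E, G.
C (6/4/3): C, E, F, A.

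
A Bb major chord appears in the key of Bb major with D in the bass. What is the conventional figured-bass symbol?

6

D is the third of Bb major, so the chord is in first inversion.
A triad in first inversion is figured 6/3, conventionally abbreviated 6.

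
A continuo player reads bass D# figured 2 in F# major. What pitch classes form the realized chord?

The written figures 2 are shorthand for 6/4/2: the 6/4 are implied.
A second above D# in this key is E#.
A fourth above D# in this key is G#.
A sixth above D# in this key is B.
Together with the bass D#, this spells E# half-diminished seventh in third inversion.

D#, E#, G#, B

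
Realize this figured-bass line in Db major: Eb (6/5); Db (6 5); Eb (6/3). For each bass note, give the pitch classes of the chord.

Eb, Gb, Bb, C | Db, F, Ab, Bb | Eb, Gb, C

Eb (6/5/3): Eb, Gb, Bb, C.
Db (6/5/3): Db, F, Ab, Bb.
Eb (6/3): Eb, Gb, C.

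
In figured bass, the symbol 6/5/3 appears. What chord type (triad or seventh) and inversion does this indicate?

Intervals of 6/5/3 above the bass form a seventh chord; the bass is the third, so this is first inversion.

seventh chord, first inversion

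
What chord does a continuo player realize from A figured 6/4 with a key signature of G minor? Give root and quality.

D minor

The figures 6/4 indicate a triad in second inversion.
In second inversion the root lies a fourth above the bass: a fourth above A in G minor is D.
The chord tones are A, D, F, giving D minor.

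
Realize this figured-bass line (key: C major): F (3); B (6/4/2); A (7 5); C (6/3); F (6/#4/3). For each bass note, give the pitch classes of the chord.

F (5/3): F, A, C.
B (6/4/2): B, C, E, G.
A (7/5/3): A, C, E, G.
C (6/3): C, E, A.
F (6/#4/3): F, A, B#, D.

F, A, C | B, C, E, G | A, C, E, G | C, E, A | F, A, B#, D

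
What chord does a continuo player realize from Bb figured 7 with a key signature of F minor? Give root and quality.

Bb minor seventh

The figures 7 indicate a seventh chord in root position.
In root position the bass is the root, so the root is Bb.
The chord tones are Bb, Db, F, Ab, giving Bb minor seventh.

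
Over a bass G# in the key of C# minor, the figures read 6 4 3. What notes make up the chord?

A third above G# in this key is B.
A fourth above G# in this key is C#.
A sixth above G# in this key is E.
Together with the bass G#, this spells C# minor seventh in second inversion.

G#, B, C#, E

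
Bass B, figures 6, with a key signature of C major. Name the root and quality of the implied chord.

The figures 6 indicate a triad in first inversion.
In first inversion the root lies a sixth above the bass: a sixth above B in C major is G.
The chord tones are B, D, G, giving G major.

G major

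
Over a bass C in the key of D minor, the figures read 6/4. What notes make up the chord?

C, F, A

A fourth above C in this key is F.
A sixth above C in this key is A.
Together with the bass C, this spells F major in second inversion.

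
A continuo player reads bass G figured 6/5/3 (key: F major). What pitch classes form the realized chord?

G, Bb, D, E

A third above G in this key is Bb.
A fifth above G in this key is D.
A sixth above G in this key is E.
Together with the bass G, this spells E half-diminished seventh in first inversion.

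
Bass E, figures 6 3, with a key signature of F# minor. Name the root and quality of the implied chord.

The figures 6 3 indicate a triad in first inversion.
In first inversion the root lies a sixth above the bass: a sixth above E in F# minor is C#.
The chord tones are E, G#, C#, giving C# minor.

C# minor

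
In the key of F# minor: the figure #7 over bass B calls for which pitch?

Counting 6 letter steps above B lands on A; in F# minor, that letter is A.
The #7 figure raises it a semitone, giving A#.

A#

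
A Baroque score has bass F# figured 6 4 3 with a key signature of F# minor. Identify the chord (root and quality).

B minor seventh

The figures 6 4 3 indicate a seventh chord in second inversion.
In second inversion the root lies a fourth above the bass: a fourth above F# in F# minor is B.
The chord tones are F#, A, B, D, giving B minor seventh.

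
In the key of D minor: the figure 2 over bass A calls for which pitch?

Counting 1 letter step above A lands on B; in D minor, that letter is Bb.

Bb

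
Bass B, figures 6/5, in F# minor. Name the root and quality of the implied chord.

G# half-diminished seventh

The figures 6/5 indicate a seventh chord in first inversion.
In first inversion the root lies a sixth above the bass: a sixth above B in F# minor is G#.
The chord tones are B, D, F#, G#, giving G# half-diminished seventh.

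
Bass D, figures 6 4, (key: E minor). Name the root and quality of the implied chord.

G major

The figures 6 4 indicate a triad in second inversion.
In second inversion the root lies a fourth above the bass: a fourth above D in E minor is G.
The chord tones are D, G, B, giving G major.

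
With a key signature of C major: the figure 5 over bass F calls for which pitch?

Counting 4 letter steps above F lands on C; in C major, that letter is C.

C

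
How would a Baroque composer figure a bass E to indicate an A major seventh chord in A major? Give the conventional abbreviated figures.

E is the fifth of A major seventh, so the chord is in second inversion.
A seventh chord in second inversion is figured 6/4/3, conventionally abbreviated 4/3.

4/3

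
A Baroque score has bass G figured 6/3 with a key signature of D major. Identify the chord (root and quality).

E minor

The figures 6/3 indicate a triad in first inversion.
In first inversion the root lies a sixth above the bass: a sixth above G in D major is E.
The chord tones are G, B, E, giving E minor.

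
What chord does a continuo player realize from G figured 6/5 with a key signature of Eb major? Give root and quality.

Eb major seventh

The figures 6/5 indicate a seventh chord in first inversion.
In first inversion the root lies a sixth above the bass: a sixth above G in Eb major is Eb.
The chord tones are G, Bb, D, Eb, giving Eb major seventh.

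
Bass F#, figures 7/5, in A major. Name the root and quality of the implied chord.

F# minor seventh

The figures 7/5 indicate a seventh chord in root position.
In root position the bass is the root, so the root is F#.
The chord tones are F#, A, C#, E, giving F# minor seventh.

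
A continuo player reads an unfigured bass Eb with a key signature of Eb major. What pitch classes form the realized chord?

An unfigured bass implies 5/3.
A third above Eb in this key is G.
A fifth above Eb in this key is Bb.
Together with the bass Eb, this spells Eb major in root position.

Eb, G, Bb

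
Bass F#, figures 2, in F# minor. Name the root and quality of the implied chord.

The figures 2 indicate a seventh chord in third inversion.
In third inversion the root lies a second above the bass: a second above F# in F# minor is G#.
The chord tones are F#, G#, B, D, giving G# half-diminished seventh.

G# half-diminished seventh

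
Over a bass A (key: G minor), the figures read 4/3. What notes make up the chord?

The written figures 4/3 are shorthand for 6/4/3: the 6 is implied.
A third above A in this key is C.
A fourth above A in this key is D.
A sixth above A in this key is F.
Together with the bass A, this spells D minor seventh in second inversion.

A, C, D, F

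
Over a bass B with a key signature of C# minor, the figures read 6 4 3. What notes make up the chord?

A third above B in this key is D#.
A fourth above B in this key is E.
A sixth above B in this key is G#.
Together with the bass B, this spells E major seventh in second inversion.

B, D#, E, G#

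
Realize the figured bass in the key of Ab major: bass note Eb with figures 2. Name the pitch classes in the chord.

Eb, F, Ab, C

The written figures 2 are shorthand for 6/4/2: the 6/4 are implied.
A second above Eb in this key is F.
A fourth above Eb in this key is Ab.
A sixth above Eb in this key is C.
Together with the bass Eb, this spells F minor seventh in third inversion.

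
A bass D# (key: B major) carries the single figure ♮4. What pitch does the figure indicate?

G

Counting 3 letter steps above D# lands on G; in B major, that letter is G#.
The ♮4 figure makes it natural, giving G.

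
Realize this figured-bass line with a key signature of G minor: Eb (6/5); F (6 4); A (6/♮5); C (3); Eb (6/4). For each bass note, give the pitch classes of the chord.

Eb, G, Bb, C | F, Bb, D | A, C, E, F | C, Eb, G | Eb, A, C

Eb (6/5/3): Eb, G, Bb, C.
F (6/4): F, Bb, D.
A (6/♮5/3): A, C, E, F.
C (5/3): C, Eb, G.
Eb (6/4): Eb, A, C.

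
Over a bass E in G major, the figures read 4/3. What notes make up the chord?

E, G, A, C

The written figures 4/3 are shorthand for 6/4/3: the 6 is implied.
A third above E in this key is G.
A fourth above E in this key is A.
A sixth above E in this key is C.
Together with the bass E, this spells A minor seventh in second inversion.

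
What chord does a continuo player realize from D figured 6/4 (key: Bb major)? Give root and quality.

G minor

The figures 6/4 indicate a triad in second inversion.
In second inversion the root lies a fourth above the bass: a fourth above D in Bb major is G.
The chord tones are D, G, Bb, giving G minor.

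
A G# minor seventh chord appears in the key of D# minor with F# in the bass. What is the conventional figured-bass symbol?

F# is the seventh of G# minor seventh, so the chord is in third inversion.
A seventh chord in third inversion is figured 6/4/2, conventionally abbreviated 4/2.

4/2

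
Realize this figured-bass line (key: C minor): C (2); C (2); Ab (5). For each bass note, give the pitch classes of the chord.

C (6/4/2): C, D, F, Ab.
C (6/4/2): C, D, F, Ab.
Ab (5/3): Ab, C, Eb.

C, D, F, Ab | C, D, F, Ab | Ab, C, Eb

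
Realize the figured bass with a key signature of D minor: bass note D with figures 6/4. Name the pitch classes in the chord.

D, G, Bb

A fourth above D in this key is G.
A sixth above D in this key is Bb.
Together with the bass D, this spells G minor in second inversion.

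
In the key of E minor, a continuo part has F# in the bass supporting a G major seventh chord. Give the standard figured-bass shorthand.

4/2

F# is the seventh of G major seventh, so the chord is in third inversion.
A seventh chord in third inversion is figured 6/4/2, conventionally abbreviated 4/2.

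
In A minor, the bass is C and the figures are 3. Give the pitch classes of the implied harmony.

The written figures 3 are shorthand for 5/3: the 5 is implied.
A third above C in this key is E.
A fifth above C in this key is G.
Together with the bass C, this spells C major in root position.

C, E, G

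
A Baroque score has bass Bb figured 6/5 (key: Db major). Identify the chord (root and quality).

The figures 6/5 indicate a seventh chord in first inversion.
In first inversion the root lies a sixth above the bass: a sixth above Bb in Db major is Gb.
The chord tones are Bb, Db, F, Gb, giving Gb major seventh.

Gb major seventh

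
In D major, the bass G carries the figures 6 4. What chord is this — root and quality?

C# diminished

The figures 6 4 indicate a triad in second inversion.
In second inversion the root lies a fourth above the bass: a fourth above G in D major is C#.
The chord tones are G, C#, E, giving C# diminished.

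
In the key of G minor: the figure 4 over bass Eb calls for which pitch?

A

Counting 3 letter steps above Eb lands on A; in G minor, that letter is A.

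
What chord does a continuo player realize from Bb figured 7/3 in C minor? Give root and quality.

The figures 7/3 indicate a seventh chord in root position.
In root position the bass is the root, so the root is Bb.
The chord tones are Bb, D, F, Ab, giving Bb dominant seventh.

Bb dominant seventh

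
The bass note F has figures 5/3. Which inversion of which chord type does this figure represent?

triad, root position

Intervals of 5/3 above the bass form a triad; the bass is the root, so this is root position.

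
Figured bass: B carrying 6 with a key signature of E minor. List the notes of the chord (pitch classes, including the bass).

B, D, G

The written figures 6 are shorthand for 6/3: the 3 is implied.
A third above B in this key is D.
A sixth above B in this key is G.
Together with the bass B, this spells G major in first inversion.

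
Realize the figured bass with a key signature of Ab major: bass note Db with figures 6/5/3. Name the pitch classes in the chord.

Db, F, Ab, Bb

A third above Db in this key is F.
A fifth above Db in this key is Ab.
A sixth above Db in this key is Bb.
Together with the bass Db, this spells Bb minor seventh in first inversion.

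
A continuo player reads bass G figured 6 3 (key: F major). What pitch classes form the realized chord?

A third above G in this key is Bb.
A sixth above G in this key is E.
Together with the bass G, this spells E diminished in first inversion.

G, Bb, E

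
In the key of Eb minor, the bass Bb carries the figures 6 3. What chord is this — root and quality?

Gb major

The figures 6 3 indicate a triad in first inversion.
In first inversion the root lies a sixth above the bass: a sixth above Bb in Eb minor is Gb.
The chord tones are Bb, Db, Gb, giving Gb major.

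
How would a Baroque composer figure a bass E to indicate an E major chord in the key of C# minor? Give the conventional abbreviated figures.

E is the root of E major, so the chord is in root position.
A triad in root position is figured 5/3, conventionally abbreviated (no figures — root-position triad).

no figures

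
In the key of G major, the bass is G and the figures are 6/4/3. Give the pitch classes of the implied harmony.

G, B, C, E

A third above G in this key is B.
A fourth above G in this key is C.
A sixth above G in this key is E.
Together with the bass G, this spells C major seventh in second inversion.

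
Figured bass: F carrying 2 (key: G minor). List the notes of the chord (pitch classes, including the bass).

The written figures 2 are shorthand for 6/4/2: the 6/4 are implied.
A second above F in this key is G.
A fourth above F in this key is Bb.
A sixth above F in this key is D.
Together with the bass F, this spells G minor seventh in third inversion.

F, G, Bb, D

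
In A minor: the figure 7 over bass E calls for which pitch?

D

Counting 6 letter steps above E lands on D; in A minor, that letter is D.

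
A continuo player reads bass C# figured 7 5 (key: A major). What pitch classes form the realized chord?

The written figures 7 5 are shorthand for 7/5/3: the 3 is implied.
A third above C# in this key is E.
A fifth above C# in this key is G#.
A seventh above C# in this key is B.
Together with the bass C#, this spells C# minor seventh in root position.

C#, E, G#, B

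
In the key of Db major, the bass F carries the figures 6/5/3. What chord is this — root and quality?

The figures 6/5/3 indicate a seventh chord in first inversion.
In first inversion the root lies a sixth above the bass: a sixth above F in Db major is Db.
The chord tones are F, Ab, C, Db, giving Db major seventh.

Db major seventh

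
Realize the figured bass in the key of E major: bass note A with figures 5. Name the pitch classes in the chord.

A, C#, E

The written figures 5 are shorthand for 5/3: the 3 is implied.
A third above A in this key is C#.
A fifth above A in this key is E.
Together with the bass A, this spells A major in root position.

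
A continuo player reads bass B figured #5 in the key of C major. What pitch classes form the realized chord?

B, D, F#

The written figures #5 are shorthand for 5/3: the 3 is implied.
A third above B in this key is D.
A fifth above B in this key is F, raised to F# by the sharp.
Together with the bass B, this spells B minor in root position.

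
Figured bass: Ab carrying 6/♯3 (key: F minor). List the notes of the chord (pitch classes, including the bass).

A third above Ab in this key is C, raised to C# by the sharp.
A sixth above Ab in this key is F.

Ab, C#, F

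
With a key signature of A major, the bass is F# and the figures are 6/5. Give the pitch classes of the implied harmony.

The written figures 6/5 are shorthand for 6/5/3: the 3 is implied.
A third above F# in this key is A.
A fifth above F# in this key is C#.
A sixth above F# in this key is D.
Together with the bass F#, this spells D major seventh in first inversion.

F#, A, C#, D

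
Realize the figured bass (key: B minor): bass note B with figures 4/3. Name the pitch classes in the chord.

The written figures 4/3 are shorthand for 6/4/3: the 6 is implied.
A third above B in this key is D.
A fourth above B in this key is E.
A sixth above B in this key is G.
Together with the bass B, this spells E minor seventh in second inversion.

B, D, E, G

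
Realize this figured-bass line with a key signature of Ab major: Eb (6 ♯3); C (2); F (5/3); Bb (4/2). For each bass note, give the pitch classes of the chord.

Eb, G#, C | C, Db, F, Ab | F, Ab, C | Bb, C, Eb, G

Eb (6/#3): Eb, G#, C.
C (6/4/2): C, Db, F, Ab.
F (5/3): F, Ab, C.
Bb (6/4/2): Bb, C, Eb, G.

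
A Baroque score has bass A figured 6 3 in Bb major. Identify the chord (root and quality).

The figures 6 3 indicate a triad in first inversion.
In first inversion the root lies a sixth above the bass: a sixth above A in Bb major is F.
The chord tones are A, C, F, giving F major.

F major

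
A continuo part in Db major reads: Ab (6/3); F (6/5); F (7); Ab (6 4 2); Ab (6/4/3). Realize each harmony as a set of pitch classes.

Ab (6/3): Ab, C, F.
F (6/5/3): F, Ab, C, Db.
F (7/5/3): F, Ab, C, Eb.
Ab (6/4/2): Ab, Bb, Db, F.
Ab (6/4/3): Ab, C, Db, F.

Ab, C, F | F, Ab, C, Db | F, Ab, C, Eb | Ab, Bb, Db, F | Ab, C, Db, F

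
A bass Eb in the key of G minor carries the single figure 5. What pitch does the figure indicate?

Counting 4 letter steps above Eb lands on B; in G minor, that letter is Bb.

Bb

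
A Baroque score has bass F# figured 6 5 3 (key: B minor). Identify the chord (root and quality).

D major seventh

The figures 6 5 3 indicate a seventh chord in first inversion.
In first inversion the root lies a sixth above the bass: a sixth above F# in B minor is D.
The chord tones are F#, A, C#, D, giving D major seventh.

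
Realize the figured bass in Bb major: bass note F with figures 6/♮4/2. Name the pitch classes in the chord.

F, G, B, D

A second above F in this key is G.
A fourth above F in this key is Bb, made natural (B) by the ♮ figure.
A sixth above F in this key is D.
Together with the bass F, this spells G dominant seventh in third inversion.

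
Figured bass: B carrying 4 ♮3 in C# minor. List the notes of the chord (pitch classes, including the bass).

B, D, E, G#

The written figures 4 ♮3 are shorthand for 6/4/3: the 6 is implied.
A third above B in this key is D#, made natural (D) by the ♮ figure.
A fourth above B in this key is E.
A sixth above B in this key is G#.
Together with the bass B, this spells E dominant seventh in second inversion.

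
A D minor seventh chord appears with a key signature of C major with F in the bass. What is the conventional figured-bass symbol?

F is the third of D minor seventh, so the chord is in first inversion.
A seventh chord in first inversion is figured 6/5/3, conventionally abbreviated 6/5.

6/5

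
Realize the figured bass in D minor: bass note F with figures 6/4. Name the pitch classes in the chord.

F, Bb, D

A fourth above F in this key is Bb.
A sixth above F in this key is D.
Together with the bass F, this spells Bb major in second inversion.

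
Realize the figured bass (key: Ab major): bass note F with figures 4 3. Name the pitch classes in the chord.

F, Ab, Bb, Db

The written figures 4 3 are shorthand for 6/4/3: the 6 is implied.
A third above F in this key is Ab.
A fourth above F in this key is Bb.
A sixth above F in this key is Db.
Together with the bass F, this spells Bb minor seventh in second inversion.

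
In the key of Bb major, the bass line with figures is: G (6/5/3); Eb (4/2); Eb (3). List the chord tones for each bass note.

G (6/5/3): G, Bb, D, Eb.
Eb (6/4/2): Eb, F, A, C.
Eb (5/3): Eb, G, Bb.

G, Bb, D, Eb | Eb, F, A, C | Eb, G, Bb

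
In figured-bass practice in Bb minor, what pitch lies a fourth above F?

Counting 3 letter steps above F lands on B; in Bb minor, that letter is Bb.

Bb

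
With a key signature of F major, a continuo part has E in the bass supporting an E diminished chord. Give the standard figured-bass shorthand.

no figures

E is the root of E diminished, so the chord is in root position.
A triad in root position is figured 5/3, conventionally abbreviated (no figures — root-position triad).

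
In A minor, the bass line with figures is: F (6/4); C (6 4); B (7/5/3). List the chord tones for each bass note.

F, B, D | C, F, A | B, D, F, A

F (6/4): F, B, D.
C (6/4): C, F, A.
B (7/5/3): B, D, F, A.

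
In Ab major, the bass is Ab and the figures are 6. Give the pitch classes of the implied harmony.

The written figures 6 are shorthand for 6/3: the 3 is implied.
A third above Ab in this key is C.
A sixth above Ab in this key is F.
Together with the bass Ab, this spells F minor in first inversion.

Ab, C, F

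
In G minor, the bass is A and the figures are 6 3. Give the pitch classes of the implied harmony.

A, C, F

A third above A in this key is C.
A sixth above A in this key is F.
Together with the bass A, this spells F major in first inversion.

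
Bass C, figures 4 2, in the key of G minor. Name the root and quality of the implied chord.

D minor seventh

The figures 4 2 indicate a seventh chord in third inversion.
In third inversion the root lies a second above the bass: a second above C in G minor is D.
The chord tones are C, D, F, A, giving D minor seventh.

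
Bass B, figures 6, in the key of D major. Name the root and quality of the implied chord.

G major

The figures 6 indicate a triad in first inversion.
In first inversion the root lies a sixth above the bass: a sixth above B in D major is G.
The chord tones are B, D, G, giving G major.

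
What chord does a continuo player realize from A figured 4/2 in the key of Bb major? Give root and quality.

The figures 4/2 indicate a seventh chord in third inversion.
In third inversion the root lies a second above the bass: a second above A in Bb major is Bb.
The chord tones are A, Bb, D, F, giving Bb major seventh.

Bb major seventh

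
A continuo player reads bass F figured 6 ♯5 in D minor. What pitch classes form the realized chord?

F, A, C#, D

The written figures 6 ♯5 are shorthand for 6/5/3: the 3 is implied.
A third above F in this key is A.
A fifth above F in this key is C, raised to C# by the sharp.
A sixth above F in this key is D.
Together with the bass F, this spells D minor-major seventh in first inversion.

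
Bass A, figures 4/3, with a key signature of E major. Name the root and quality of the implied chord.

D# half-diminished seventh

The figures 4/3 indicate a seventh chord in second inversion.
In second inversion the root lies a fourth above the bass: a fourth above A in E major is D#.
The chord tones are A, C#, D#, F#, giving D# half-diminished seventh.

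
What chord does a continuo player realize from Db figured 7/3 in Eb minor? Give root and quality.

The figures 7/3 indicate a seventh chord in root position.
In root position the bass is the root, so the root is Db.
The chord tones are Db, F, Ab, Cb, giving Db dominant seventh.

Db dominant seventh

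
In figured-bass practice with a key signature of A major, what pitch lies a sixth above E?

Counting 5 letter steps above E lands on C; in A major, that letter is C#.

C#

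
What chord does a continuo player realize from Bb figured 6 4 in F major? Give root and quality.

E diminished

The figures 6 4 indicate a triad in second inversion.
In second inversion the root lies a fourth above the bass: a fourth above Bb in F major is E.
The chord tones are Bb, E, G, giving E diminished.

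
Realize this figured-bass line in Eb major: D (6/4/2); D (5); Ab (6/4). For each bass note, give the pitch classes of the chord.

D, Eb, G, Bb | D, F, Ab | Ab, D, F

D (6/4/2): D, Eb, G, Bb.
D (5/3): D, F, Ab.
Ab (6/4): Ab, D, F.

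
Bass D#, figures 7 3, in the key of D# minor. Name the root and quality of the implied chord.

D# minor seventh

The figures 7 3 indicate a seventh chord in root position.
In root position the bass is the root, so the root is D#.
The chord tones are D#, F#, A#, C#, giving D# minor seventh.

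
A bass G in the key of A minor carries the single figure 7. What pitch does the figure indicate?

F

Counting 6 letter steps above G lands on F; in A minor, that letter is F.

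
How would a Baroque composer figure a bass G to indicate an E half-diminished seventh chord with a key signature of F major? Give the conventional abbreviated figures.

6/5

G is the third of E half-diminished seventh, so the chord is in first inversion.
A seventh chord in first inversion is figured 6/5/3, conventionally abbreviated 6/5.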